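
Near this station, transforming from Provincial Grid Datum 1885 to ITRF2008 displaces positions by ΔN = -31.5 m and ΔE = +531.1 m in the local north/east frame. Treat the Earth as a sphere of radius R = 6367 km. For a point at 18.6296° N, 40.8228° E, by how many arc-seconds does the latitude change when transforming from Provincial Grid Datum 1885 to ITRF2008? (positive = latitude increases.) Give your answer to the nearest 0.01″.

On a sphere of radius R, 1 rad of latitude = R, so Δφ = ΔN / R = -31.5 / 6367000 = -4.9474e-06 rad = -1.020″.

Δφ = -1.02″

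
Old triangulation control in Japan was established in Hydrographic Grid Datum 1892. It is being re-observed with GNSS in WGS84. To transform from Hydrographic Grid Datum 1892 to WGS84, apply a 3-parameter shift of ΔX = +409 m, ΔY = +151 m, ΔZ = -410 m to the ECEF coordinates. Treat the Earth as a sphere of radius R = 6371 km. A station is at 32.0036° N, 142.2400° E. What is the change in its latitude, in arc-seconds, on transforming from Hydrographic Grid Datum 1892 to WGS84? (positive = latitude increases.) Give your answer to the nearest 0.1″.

Δφ = -7.3″

sin φ = 0.529973, cos φ = 0.848015, sin λ = 0.612355, cos λ = -0.790583.
North component: ΔN = −sin φ cos λ·ΔX − sin φ sin λ·ΔY + cos φ·ΔZ = −(0.529973)(-0.790583)(409) − (0.529973)(0.612355)(151) + (0.848015)(-410) = -225.32 m.
1° of latitude spans πR/180 = 111195 m, so Δφ = -225.32 / 111195 × 3600 = -7.295″.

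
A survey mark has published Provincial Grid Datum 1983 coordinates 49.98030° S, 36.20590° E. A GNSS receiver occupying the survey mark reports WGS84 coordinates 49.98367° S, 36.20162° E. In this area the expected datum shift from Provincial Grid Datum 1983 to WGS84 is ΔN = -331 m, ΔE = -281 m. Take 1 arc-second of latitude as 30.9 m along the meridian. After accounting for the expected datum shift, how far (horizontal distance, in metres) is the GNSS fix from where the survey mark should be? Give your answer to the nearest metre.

51 m

Observed coordinate differences: Δφ = -0.00337°, Δλ = -0.00428°.
Converting to metres (1° lat = 111240 m, cos φ = 0.643051): observed ΔN = -374.9 m, observed ΔE = -306.2 m.
Subtracting the expected shift leaves a residual of -374.9 − (-331) = -43.9 m north and -306.2 − (-281) = -25.2 m east.
Residual distance = √((-43.9)² + (-25.2)²) = 50.6 m.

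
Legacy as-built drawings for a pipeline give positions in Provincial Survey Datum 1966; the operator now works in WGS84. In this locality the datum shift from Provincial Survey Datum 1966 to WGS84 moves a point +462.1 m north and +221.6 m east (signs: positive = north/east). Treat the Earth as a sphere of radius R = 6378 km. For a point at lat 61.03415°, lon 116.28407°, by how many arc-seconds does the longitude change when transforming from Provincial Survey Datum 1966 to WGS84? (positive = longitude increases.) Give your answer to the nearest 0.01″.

At latitude 61.03415°, cos φ = 0.484288.
One radian of longitude at latitude φ spans R cos φ, so Δλ = ΔE / (R cos φ) = 221.6 / (6378000 × 0.484288) = 7.1743e-05 rad = 14.798″.

Δλ = 14.80″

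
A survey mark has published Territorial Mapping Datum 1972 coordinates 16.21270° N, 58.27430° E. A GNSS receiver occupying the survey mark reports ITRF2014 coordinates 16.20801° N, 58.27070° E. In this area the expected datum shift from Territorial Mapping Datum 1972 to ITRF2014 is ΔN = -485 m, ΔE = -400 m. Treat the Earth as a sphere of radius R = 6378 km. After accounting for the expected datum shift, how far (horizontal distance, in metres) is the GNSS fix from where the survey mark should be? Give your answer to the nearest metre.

Observed coordinate differences: Δφ = -0.00469°, Δλ = -0.00360°.
Converting to metres (1° lat = 111317 m, cos φ = 0.960232): observed ΔN = -522.1 m, observed ΔE = -384.8 m.
Subtracting the expected shift leaves a residual of -522.1 − (-485) = -37.1 m north and -384.8 − (-400) = 15.2 m east.
Residual distance = √((-37.1)² + 15.2²) = 40.1 m.

40 m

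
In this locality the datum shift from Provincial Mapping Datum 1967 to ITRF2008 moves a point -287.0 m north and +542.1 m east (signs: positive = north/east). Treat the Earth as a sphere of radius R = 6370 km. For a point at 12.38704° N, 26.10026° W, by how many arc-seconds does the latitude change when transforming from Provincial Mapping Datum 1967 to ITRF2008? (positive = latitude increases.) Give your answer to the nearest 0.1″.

Δφ = -9.3″

On a sphere of radius R, 1 rad of latitude = R, so Δφ = ΔN / R = -287.0 / 6370000 = -4.5055e-05 rad = -9.293″.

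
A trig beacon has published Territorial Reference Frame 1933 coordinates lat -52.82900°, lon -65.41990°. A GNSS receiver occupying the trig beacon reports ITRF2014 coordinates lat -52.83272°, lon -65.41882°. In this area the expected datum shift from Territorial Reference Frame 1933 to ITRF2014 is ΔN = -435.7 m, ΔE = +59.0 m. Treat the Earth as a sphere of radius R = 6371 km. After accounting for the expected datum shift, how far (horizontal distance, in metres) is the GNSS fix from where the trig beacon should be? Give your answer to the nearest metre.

26 m

Observed coordinate differences: Δφ = -0.00372°, Δλ = +0.00108°.
Converting to metres (1° lat = 111195 m, cos φ = 0.604196): observed ΔN = -413.6 m, observed ΔE = 72.6 m.
Subtracting the expected shift leaves a residual of -413.6 − (-435.7) = 22.1 m north and 72.6 − (59.0) = 13.6 m east.
Residual distance = √(22.1² + 13.6²) = 25.9 m.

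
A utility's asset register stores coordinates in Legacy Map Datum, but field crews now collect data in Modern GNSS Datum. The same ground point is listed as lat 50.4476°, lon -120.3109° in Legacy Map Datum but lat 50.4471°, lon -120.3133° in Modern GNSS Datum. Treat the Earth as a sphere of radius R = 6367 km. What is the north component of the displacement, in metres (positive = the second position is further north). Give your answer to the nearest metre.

Δφ = 50.4471° − 50.4476° = -0.0005°; Δλ = -120.3133° − -120.3109° = -0.0024°.
1° along a meridian = πR/180 = 111125 m.
ΔN = Δφ × 111125 = -55.6 m; ΔE = Δλ × 111125 × cos(50.4476°) = -0.0024 × 111125 × 0.636784 = -169.8 m.

ΔN = -56 m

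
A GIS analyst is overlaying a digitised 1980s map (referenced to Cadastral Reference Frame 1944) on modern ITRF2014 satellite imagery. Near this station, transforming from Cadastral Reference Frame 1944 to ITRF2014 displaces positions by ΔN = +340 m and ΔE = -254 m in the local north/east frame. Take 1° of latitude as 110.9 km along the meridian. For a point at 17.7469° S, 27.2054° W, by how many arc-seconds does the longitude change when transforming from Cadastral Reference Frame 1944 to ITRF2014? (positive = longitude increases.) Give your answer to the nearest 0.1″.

Δλ = -8.7″

At latitude -17.7469°, cos φ = 0.952412.
1° of longitude at this latitude = 110.9 × cos φ = 105.62 km, so Δλ = -254.0 / 105622.5 = -0.0024048° = -8.657″.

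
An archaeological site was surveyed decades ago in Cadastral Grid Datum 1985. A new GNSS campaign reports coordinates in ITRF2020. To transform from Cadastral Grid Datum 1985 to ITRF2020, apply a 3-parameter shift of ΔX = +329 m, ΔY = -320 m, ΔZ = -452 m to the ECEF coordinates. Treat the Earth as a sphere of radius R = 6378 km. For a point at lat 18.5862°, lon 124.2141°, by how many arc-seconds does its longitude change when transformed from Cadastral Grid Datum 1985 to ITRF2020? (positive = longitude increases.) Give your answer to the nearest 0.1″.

Δλ = -3.1″

sin φ = 0.318731, cos φ = 0.947845, sin λ = 0.826942, cos λ = -0.562287.
East component: ΔE = −sin λ·ΔX + cos λ·ΔY = −(0.826942)(329) + (-0.562287)(-320) = -92.13 m.
1° of latitude spans πR/180 = 111317 m; at latitude φ, 1° of longitude spans that × cos φ = 105511.4 m, so Δλ = -92.13 / 105511.4 × 3600 = -3.144″.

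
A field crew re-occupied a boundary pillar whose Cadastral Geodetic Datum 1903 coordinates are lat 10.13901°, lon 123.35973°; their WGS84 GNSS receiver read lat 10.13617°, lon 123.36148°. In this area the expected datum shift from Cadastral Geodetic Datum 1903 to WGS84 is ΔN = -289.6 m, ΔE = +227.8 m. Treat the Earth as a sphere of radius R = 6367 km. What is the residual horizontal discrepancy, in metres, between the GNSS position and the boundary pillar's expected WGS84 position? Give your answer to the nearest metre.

45 m

Observed coordinate differences: Δφ = -0.00284°, Δλ = +0.00175°.
Converting to metres (1° lat = 111125 m, cos φ = 0.984384): observed ΔN = -315.6 m, observed ΔE = 191.4 m.
Subtracting the expected shift leaves a residual of -315.6 − (-289.6) = -26.0 m north and 191.4 − (227.8) = -36.4 m east.
Residual distance = √((-26.0)² + (-36.4)²) = 44.7 m.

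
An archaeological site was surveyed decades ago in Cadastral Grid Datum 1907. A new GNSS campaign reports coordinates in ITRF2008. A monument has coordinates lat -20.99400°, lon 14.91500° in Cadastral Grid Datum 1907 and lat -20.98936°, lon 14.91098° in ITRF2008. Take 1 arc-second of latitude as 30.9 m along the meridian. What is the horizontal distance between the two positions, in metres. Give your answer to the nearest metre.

664 m

Δφ = -20.98936° − -20.99400° = +0.00464°; Δλ = 14.91098° − 14.91500° = -0.00402°.
1° of latitude = 3600 × 30.90 = 111240 m.
ΔN = Δφ × 111240 = 516.2 m; ΔE = Δλ × 111240 × cos(-20.99400°) = -0.00402 × 111240 × 0.933618 = -417.5 m.
Distance = √(ΔE² + ΔN²) = √((-417.5)² + 516.2²) = 663.9 m.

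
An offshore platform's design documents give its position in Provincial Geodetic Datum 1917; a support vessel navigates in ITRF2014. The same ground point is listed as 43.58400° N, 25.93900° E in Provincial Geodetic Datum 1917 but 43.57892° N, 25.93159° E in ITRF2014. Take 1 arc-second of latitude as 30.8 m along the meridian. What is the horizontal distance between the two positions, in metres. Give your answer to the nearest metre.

819 m

Δφ = 43.57892° − 43.58400° = -0.00508°; Δλ = 25.93159° − 25.93900° = -0.00741°.
1° of latitude = 3600 × 30.80 = 110880 m.
ΔN = Δφ × 110880 = -563.3 m; ΔE = Δλ × 110880 × cos(43.58400°) = -0.00741 × 110880 × 0.724364 = -595.2 m.
Distance = √(ΔE² + ΔN²) = √((-595.2)² + (-563.3)²) = 819.4 m.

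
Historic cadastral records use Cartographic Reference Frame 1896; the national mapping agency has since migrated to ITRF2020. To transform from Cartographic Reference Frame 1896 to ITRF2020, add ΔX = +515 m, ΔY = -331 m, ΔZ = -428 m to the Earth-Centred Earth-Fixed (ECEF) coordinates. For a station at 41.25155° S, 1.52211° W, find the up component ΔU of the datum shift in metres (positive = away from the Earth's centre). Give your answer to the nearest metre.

At φ = -41.25155°, λ = -1.52211°: sin φ = -0.659366, cos φ = 0.751822, sin λ = -0.026563, cos λ = 0.999647.
ΔU = cos φ cos λ·ΔX + cos φ sin λ·ΔY + sin φ·ΔZ = (0.751822)(0.999647)(515) + (0.751822)(-0.026563)(-331) + (-0.659366)(-428) = 675.87 m.

ΔU = 676 m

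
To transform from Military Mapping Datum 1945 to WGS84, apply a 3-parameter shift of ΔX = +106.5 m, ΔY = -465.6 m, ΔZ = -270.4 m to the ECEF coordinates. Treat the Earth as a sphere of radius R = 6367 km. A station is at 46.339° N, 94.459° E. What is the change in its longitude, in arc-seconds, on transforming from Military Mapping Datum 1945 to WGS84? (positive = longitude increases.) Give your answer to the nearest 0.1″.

Δλ = -3.3″

sin φ = 0.723437, cos φ = 0.690390, sin λ = 0.996973, cos λ = -0.077746.
East component: ΔE = −sin λ·ΔX + cos λ·ΔY = −(0.996973)(106.5) + (-0.077746)(-465.6) = -69.98 m.
1° of latitude spans πR/180 = 111125 m; at latitude φ, 1° of longitude spans that × cos φ = 76719.7 m, so Δλ = -69.98 / 76719.7 × 3600 = -3.284″.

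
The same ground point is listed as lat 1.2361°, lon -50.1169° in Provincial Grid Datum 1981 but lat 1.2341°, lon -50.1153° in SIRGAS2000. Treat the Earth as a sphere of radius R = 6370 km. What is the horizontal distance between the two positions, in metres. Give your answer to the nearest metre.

285 m

Δφ = 1.2341° − 1.2361° = -0.0020°; Δλ = -50.1153° − -50.1169° = +0.0016°.
1° along a meridian = πR/180 = 111177 m.
ΔN = Δφ × 111177 = -222.4 m; ΔE = Δλ × 111177 × cos(1.2361°) = +0.0016 × 111177 × 0.999767 = 177.8 m.
Distance = √(ΔE² + ΔN²) = √(177.8² + (-222.4)²) = 284.7 m.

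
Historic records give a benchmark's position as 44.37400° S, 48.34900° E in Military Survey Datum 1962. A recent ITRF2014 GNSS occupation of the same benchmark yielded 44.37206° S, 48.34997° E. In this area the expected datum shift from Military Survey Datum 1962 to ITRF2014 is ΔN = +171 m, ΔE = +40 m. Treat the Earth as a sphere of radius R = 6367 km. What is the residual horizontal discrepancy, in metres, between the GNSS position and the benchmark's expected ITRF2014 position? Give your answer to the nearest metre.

58 m

Observed coordinate differences: Δφ = +0.00194°, Δλ = +0.00097°.
Converting to metres (1° lat = 111125 m, cos φ = 0.714790): observed ΔN = 215.6 m, observed ΔE = 77.0 m.
Subtracting the expected shift leaves a residual of 215.6 − (171) = 44.6 m north and 77.0 − (40) = 37.0 m east.
Residual distance = √(44.6² + 37.0²) = 58.0 m.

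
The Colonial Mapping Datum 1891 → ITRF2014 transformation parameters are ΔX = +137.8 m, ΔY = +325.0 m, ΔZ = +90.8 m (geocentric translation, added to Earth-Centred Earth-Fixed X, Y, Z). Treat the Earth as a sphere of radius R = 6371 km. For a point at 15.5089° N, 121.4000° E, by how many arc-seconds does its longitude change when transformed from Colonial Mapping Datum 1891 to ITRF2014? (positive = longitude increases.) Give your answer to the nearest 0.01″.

Δλ = -9.64″

sin φ = 0.267388, cos φ = 0.963589, sin λ = 0.853551, cos λ = -0.521010.
East component: ΔE = −sin λ·ΔX + cos λ·ΔY = −(0.853551)(137.8) + (-0.521010)(325.0) = -286.95 m.
1° of latitude spans πR/180 = 111195 m; at latitude φ, 1° of longitude spans that × cos φ = 107146.2 m, so Δλ = -286.95 / 107146.2 × 3600 = -9.641″.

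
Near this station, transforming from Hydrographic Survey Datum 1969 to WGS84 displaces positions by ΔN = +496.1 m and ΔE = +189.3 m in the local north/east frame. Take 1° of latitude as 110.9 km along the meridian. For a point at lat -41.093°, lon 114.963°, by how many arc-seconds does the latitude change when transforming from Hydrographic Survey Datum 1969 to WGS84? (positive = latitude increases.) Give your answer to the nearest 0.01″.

1° of latitude = 110.9 km, so Δφ = 496.1 / 110900 = 0.0044734° = 16.104″.

Δφ = 16.10″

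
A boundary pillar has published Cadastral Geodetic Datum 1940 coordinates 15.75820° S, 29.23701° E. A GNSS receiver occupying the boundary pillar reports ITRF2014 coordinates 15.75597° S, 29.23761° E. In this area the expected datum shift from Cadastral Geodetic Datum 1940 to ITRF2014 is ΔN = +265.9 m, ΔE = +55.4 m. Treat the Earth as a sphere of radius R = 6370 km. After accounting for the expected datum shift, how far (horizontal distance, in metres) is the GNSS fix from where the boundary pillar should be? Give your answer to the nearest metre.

Observed coordinate differences: Δφ = +0.00223°, Δλ = +0.00060°.
Converting to metres (1° lat = 111177 m, cos φ = 0.962416): observed ΔN = 247.9 m, observed ΔE = 64.2 m.
Subtracting the expected shift leaves a residual of 247.9 − (265.9) = -18.0 m north and 64.2 − (55.4) = 8.8 m east.
Residual distance = √((-18.0)² + 8.8²) = 20.0 m.

20 m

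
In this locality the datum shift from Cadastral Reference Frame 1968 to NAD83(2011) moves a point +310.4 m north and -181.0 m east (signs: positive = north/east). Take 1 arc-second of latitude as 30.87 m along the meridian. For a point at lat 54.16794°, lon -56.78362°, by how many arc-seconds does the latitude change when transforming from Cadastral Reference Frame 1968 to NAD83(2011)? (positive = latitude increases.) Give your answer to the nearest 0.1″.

1″ of latitude = 30.87 m, so Δφ = 310.4 / 30.87 = 10.055″.

Δφ = 10.1″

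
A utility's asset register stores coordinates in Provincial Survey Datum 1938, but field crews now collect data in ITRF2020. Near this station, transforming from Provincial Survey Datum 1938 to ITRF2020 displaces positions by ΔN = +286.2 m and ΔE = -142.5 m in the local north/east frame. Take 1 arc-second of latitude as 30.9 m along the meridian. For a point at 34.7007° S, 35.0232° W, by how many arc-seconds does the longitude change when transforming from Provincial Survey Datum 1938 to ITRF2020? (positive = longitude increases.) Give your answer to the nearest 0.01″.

At latitude -34.7007°, cos φ = 0.822137.
1″ of longitude at this latitude = 30.90 × cos φ = 25.4040 m, so Δλ = -142.5 / 25.4040 = -5.609″.

Δλ = -5.61″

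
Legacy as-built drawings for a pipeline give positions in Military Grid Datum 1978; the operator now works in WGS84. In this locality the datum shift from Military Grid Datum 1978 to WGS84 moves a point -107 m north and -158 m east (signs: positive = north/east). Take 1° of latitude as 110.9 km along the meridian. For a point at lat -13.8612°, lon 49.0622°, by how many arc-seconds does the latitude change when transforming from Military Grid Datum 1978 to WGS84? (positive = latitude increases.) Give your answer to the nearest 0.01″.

1° of latitude = 110.9 km, so Δφ = -107.0 / 110900 = -0.0009648° = -3.473″.

Δφ = -3.47″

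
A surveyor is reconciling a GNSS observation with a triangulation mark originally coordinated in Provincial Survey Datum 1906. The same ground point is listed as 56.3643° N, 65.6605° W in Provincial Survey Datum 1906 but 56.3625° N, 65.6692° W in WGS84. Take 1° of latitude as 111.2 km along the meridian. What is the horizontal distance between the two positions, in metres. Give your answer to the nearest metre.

572 m

Δφ = 56.3625° − 56.3643° = -0.0018°; Δλ = -65.6692° − -65.6605° = -0.0087°.
ΔN = Δφ × 111200 = -200.2 m; ΔE = Δλ × 111200 × cos(56.3643°) = -0.0087 × 111200 × 0.553910 = -535.9 m.
Distance = √(ΔE² + ΔN²) = √((-535.9)² + (-200.2)²) = 572.0 m.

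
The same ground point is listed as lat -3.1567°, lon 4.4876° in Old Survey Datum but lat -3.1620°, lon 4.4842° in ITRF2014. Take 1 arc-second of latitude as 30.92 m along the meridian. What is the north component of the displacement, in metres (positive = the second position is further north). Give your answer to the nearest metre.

Δφ = -3.1620° − -3.1567° = -0.0053°; Δλ = 4.4842° − 4.4876° = -0.0034°.
1° of latitude = 3600 × 30.92 = 111312 m.
ΔN = Δφ × 111312 = -590.0 m; ΔE = Δλ × 111312 × cos(-3.1567°) = -0.0034 × 111312 × 0.998483 = -377.9 m.

ΔN = -590 m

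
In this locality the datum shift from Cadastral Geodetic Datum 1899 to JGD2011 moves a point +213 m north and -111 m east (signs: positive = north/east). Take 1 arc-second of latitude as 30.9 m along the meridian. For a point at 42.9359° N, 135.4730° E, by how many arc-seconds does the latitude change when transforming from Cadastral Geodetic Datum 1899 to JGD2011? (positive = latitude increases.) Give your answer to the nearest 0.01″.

1″ of latitude = 30.90 m, so Δφ = 213.0 / 30.90 = 6.893″.

Δφ = 6.89″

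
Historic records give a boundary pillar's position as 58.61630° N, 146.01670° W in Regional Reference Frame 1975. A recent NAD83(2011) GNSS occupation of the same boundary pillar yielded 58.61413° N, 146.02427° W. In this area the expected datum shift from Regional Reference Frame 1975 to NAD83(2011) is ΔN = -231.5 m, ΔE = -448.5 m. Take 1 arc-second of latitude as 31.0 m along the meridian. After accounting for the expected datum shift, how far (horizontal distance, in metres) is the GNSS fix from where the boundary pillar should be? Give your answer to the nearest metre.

14 m

Observed coordinate differences: Δφ = -0.00217°, Δλ = -0.00757°.
Converting to metres (1° lat = 111600 m, cos φ = 0.520767): observed ΔN = -242.2 m, observed ΔE = -440.0 m.
Subtracting the expected shift leaves a residual of -242.2 − (-231.5) = -10.7 m north and -440.0 − (-448.5) = 8.5 m east.
Residual distance = √((-10.7)² + 8.5²) = 13.7 m.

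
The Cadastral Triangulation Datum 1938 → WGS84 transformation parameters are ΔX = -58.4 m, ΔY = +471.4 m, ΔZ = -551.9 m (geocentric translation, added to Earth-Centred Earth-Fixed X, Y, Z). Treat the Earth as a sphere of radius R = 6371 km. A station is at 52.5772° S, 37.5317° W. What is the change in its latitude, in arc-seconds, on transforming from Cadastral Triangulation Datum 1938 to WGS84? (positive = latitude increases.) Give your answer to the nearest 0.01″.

sin φ = -0.794173, cos φ = 0.607692, sin λ = -0.609200, cos λ = 0.793016.
North component: ΔN = −sin φ cos λ·ΔX − sin φ sin λ·ΔY + cos φ·ΔZ = −(-0.794173)(0.793016)(-58.4) − (-0.794173)(-0.609200)(471.4) + (0.607692)(-551.9) = -600.23 m.
1° of latitude spans πR/180 = 111195 m, so Δφ = -600.23 / 111195 × 3600 = -19.433″.

Δφ = -19.43″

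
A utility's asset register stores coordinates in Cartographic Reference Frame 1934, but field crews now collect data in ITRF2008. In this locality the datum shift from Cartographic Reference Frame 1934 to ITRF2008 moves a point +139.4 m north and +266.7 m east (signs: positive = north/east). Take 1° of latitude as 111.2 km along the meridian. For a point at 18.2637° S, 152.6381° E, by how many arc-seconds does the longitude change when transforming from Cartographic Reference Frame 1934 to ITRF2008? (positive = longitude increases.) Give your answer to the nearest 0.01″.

At latitude -18.2637°, cos φ = 0.949624.
1° of longitude at this latitude = 111.2 × cos φ = 105.60 km, so Δλ = 266.7 / 105598.2 = 0.0025256° = 9.092″.

Δλ = 9.09″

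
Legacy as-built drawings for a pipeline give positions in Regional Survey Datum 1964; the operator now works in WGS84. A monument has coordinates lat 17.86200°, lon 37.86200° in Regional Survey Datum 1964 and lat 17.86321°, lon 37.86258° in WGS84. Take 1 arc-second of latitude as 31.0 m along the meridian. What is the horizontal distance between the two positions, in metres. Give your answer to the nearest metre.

148 m

Δφ = 17.86321° − 17.86200° = +0.00121°; Δλ = 37.86258° − 37.86200° = +0.00058°.
1° of latitude = 3600 × 31.00 = 111600 m.
ΔN = Δφ × 111600 = 135.0 m; ΔE = Δλ × 111600 × cos(17.86200°) = +0.00058 × 111600 × 0.951798 = 61.6 m.
Distance = √(ΔE² + ΔN²) = √(61.6² + 135.0²) = 148.4 m.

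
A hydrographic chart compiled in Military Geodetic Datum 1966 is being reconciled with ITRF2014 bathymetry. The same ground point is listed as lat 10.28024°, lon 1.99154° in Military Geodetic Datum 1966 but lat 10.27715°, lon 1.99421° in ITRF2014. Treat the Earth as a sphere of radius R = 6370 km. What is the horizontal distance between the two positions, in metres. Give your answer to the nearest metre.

451 m

Δφ = 10.27715° − 10.28024° = -0.00309°; Δλ = 1.99421° − 1.99154° = +0.00267°.
1° along a meridian = πR/180 = 111177 m.
ΔN = Δφ × 111177 = -343.5 m; ΔE = Δλ × 111177 × cos(10.28024°) = +0.00267 × 111177 × 0.983947 = 292.1 m.
Distance = √(ΔE² + ΔN²) = √(292.1² + (-343.5)²) = 450.9 m.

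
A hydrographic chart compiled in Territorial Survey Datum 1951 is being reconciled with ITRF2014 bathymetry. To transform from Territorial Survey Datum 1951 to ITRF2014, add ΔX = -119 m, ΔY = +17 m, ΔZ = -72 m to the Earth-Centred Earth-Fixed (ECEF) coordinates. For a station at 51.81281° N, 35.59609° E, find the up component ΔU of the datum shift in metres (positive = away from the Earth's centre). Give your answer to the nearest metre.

At φ = 51.81281°, λ = 35.59609°: sin φ = 0.785995, cos φ = 0.618233, sin λ = 0.582067, cos λ = 0.813140.
ΔU = cos φ cos λ·ΔX + cos φ sin λ·ΔY + sin φ·ΔZ = (0.618233)(0.813140)(-119) + (0.618233)(0.582067)(17) + (0.785995)(-72) = -110.30 m.

ΔU = -110 m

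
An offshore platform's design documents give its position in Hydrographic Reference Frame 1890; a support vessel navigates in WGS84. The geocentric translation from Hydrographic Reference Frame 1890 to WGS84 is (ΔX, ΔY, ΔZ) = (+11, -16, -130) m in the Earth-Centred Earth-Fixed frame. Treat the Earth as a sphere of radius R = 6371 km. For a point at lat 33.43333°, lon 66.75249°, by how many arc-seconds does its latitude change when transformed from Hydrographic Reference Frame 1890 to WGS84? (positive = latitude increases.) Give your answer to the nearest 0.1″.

Δφ = -3.3″

sin φ = 0.550966, cos φ = 0.834527, sin λ = 0.918808, cos λ = 0.394704.
North component: ΔN = −sin φ cos λ·ΔX − sin φ sin λ·ΔY + cos φ·ΔZ = −(0.550966)(0.394704)(11) − (0.550966)(0.918808)(-16) + (0.834527)(-130) = -102.78 m.
1° of latitude spans πR/180 = 111195 m, so Δφ = -102.78 / 111195 × 3600 = -3.328″.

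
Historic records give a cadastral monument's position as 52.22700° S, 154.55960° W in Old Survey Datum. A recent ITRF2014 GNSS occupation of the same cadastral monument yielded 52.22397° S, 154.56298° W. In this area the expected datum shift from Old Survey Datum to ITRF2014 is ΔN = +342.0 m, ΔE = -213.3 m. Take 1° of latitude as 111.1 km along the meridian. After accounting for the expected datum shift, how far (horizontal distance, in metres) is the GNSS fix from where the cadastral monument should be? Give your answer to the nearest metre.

18 m

Observed coordinate differences: Δφ = +0.00303°, Δλ = -0.00338°.
Converting to metres (1° lat = 111100 m, cos φ = 0.612535): observed ΔN = 336.6 m, observed ΔE = -230.0 m.
Subtracting the expected shift leaves a residual of 336.6 − (342.0) = -5.4 m north and -230.0 − (-213.3) = -16.7 m east.
Residual distance = √((-5.4)² + (-16.7)²) = 17.6 m.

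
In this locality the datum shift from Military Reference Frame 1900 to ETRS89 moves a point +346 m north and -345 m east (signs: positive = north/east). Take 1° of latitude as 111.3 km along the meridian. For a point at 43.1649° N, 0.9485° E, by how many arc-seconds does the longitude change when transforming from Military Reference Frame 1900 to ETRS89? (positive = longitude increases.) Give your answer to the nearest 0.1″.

Δλ = -15.3″

At latitude 43.1649°, cos φ = 0.729388.
1° of longitude at this latitude = 111.3 × cos φ = 81.18 km, so Δλ = -345.0 / 81180.9 = -0.0042498° = -15.299″.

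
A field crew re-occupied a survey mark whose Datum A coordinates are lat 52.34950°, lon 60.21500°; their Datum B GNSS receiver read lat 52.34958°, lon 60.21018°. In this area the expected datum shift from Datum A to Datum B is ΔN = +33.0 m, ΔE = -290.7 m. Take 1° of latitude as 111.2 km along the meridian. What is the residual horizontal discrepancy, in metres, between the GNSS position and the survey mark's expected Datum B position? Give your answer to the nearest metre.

44 m

Observed coordinate differences: Δφ = +0.00008°, Δλ = -0.00482°.
Converting to metres (1° lat = 111200 m, cos φ = 0.610843): observed ΔN = 8.9 m, observed ΔE = -327.4 m.
Subtracting the expected shift leaves a residual of 8.9 − (33.0) = -24.1 m north and -327.4 − (-290.7) = -36.7 m east.
Residual distance = √((-24.1)² + (-36.7)²) = 43.9 m.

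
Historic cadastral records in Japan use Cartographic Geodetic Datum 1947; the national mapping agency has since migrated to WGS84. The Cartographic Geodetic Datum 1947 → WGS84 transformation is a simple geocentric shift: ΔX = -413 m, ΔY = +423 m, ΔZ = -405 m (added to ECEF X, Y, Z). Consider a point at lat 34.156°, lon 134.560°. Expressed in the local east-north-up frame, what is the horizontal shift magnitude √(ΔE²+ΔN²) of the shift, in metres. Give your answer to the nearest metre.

667 m

The local east axis at (φ, λ) is (−sin λ, cos λ, 0), so ΔE = −sin(134.560°)·(-413) + cos(134.560°)·423 = -2.53 m.
The local north axis is (−sin φ cos λ, −sin φ sin λ, cos φ), giving ΔN = -162.699 − 169.217 − 335.142 = -667.06 m.
Horizontal magnitude = √(ΔE² + ΔN²) = √((-2.53)² + (-667.06)²) = 667.06 m.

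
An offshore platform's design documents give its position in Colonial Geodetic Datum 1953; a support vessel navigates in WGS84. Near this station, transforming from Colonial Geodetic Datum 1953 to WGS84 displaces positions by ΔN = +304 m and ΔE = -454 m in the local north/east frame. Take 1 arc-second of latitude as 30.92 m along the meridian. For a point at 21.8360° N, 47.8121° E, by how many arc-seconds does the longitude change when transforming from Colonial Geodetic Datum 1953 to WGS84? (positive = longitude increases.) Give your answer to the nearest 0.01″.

Δλ = -15.82″

At latitude 21.8360°, cos φ = 0.928252.
1″ of longitude at this latitude = 30.92 × cos φ = 28.7016 m, so Δλ = -454.0 / 28.7016 = -15.818″.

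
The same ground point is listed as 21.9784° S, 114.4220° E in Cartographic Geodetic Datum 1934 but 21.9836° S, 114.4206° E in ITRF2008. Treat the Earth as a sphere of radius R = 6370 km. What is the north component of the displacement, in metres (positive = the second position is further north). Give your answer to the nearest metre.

Δφ = -21.9836° − -21.9784° = -0.0052°; Δλ = 114.4206° − 114.4220° = -0.0014°.
1° along a meridian = πR/180 = 111177 m.
ΔN = Δφ × 111177 = -578.1 m; ΔE = Δλ × 111177 × cos(-21.9784°) = -0.0014 × 111177 × 0.927325 = -144.3 m.

ΔN = -578 m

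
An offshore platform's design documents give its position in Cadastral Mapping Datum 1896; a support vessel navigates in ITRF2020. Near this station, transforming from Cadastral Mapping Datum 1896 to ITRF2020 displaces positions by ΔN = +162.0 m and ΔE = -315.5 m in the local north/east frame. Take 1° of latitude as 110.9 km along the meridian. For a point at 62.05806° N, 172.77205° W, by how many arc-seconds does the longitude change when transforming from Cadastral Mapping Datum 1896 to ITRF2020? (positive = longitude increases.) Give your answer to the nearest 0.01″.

Δλ = -21.86″

At latitude 62.05806°, cos φ = 0.468577.
1° of longitude at this latitude = 110.9 × cos φ = 51.97 km, so Δλ = -315.5 / 51965.1 = -0.0060714° = -21.857″.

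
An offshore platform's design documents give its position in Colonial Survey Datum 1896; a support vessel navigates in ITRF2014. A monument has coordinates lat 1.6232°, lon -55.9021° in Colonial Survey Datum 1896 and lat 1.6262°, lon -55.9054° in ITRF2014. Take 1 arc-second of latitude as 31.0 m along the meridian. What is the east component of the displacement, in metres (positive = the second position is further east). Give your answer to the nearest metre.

Δφ = 1.6262° − 1.6232° = +0.0030°; Δλ = -55.9054° − -55.9021° = -0.0033°.
1° of latitude = 3600 × 31.00 = 111600 m.
ΔN = Δφ × 111600 = 334.8 m; ΔE = Δλ × 111600 × cos(1.6232°) = -0.0033 × 111600 × 0.999599 = -368.1 m.

ΔE = -368 m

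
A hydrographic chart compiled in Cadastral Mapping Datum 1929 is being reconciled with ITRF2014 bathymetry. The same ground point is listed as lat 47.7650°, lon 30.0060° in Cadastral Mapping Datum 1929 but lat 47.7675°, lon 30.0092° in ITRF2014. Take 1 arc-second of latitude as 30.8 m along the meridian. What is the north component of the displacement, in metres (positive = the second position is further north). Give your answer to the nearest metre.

ΔN = 277 m

Δφ = 47.7675° − 47.7650° = +0.0025°; Δλ = 30.0092° − 30.0060° = +0.0032°.
1° of latitude = 3600 × 30.80 = 110880 m.
ΔN = Δφ × 110880 = 277.2 m; ΔE = Δλ × 110880 × cos(47.7650°) = +0.0032 × 110880 × 0.672173 = 238.5 m.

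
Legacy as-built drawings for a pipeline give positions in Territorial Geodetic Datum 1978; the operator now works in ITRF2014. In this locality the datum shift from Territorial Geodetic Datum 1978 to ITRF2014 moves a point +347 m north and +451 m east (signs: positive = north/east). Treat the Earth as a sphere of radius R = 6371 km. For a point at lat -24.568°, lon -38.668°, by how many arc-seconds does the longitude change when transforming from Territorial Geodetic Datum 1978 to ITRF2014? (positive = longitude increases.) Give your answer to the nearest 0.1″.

At latitude -24.568°, cos φ = 0.909468.
One radian of longitude at latitude φ spans R cos φ, so Δλ = ΔE / (R cos φ) = 451.0 / (6371000 × 0.909468) = 7.7836e-05 rad = 16.055″.

Δλ = 16.1″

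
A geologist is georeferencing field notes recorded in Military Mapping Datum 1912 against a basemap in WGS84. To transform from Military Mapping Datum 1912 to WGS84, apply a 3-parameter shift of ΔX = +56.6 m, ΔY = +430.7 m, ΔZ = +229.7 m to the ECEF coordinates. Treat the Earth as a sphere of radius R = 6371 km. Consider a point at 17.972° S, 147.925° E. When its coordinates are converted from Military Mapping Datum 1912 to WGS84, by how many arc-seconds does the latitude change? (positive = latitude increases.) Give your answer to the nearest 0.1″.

Δφ = 8.9″

sin φ = -0.308552, cos φ = 0.951207, sin λ = 0.531029, cos λ = -0.847354.
North component: ΔN = −sin φ cos λ·ΔX − sin φ sin λ·ΔY + cos φ·ΔZ = −(-0.308552)(-0.847354)(56.6) − (-0.308552)(0.531029)(430.7) + (0.951207)(229.7) = 274.26 m.
1° of latitude spans πR/180 = 111195 m, so Δφ = 274.26 / 111195 × 3600 = 8.879″.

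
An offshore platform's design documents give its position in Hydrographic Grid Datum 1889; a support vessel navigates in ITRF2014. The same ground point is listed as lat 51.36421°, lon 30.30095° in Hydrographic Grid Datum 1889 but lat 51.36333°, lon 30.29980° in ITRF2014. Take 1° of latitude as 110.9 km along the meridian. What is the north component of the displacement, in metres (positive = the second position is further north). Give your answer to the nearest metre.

ΔN = -98 m

Δφ = 51.36333° − 51.36421° = -0.00088°; Δλ = 30.29980° − 30.30095° = -0.00115°.
ΔN = Δφ × 110900 = -97.6 m; ΔE = Δλ × 110900 × cos(51.36421°) = -0.00115 × 110900 × 0.624368 = -79.6 m.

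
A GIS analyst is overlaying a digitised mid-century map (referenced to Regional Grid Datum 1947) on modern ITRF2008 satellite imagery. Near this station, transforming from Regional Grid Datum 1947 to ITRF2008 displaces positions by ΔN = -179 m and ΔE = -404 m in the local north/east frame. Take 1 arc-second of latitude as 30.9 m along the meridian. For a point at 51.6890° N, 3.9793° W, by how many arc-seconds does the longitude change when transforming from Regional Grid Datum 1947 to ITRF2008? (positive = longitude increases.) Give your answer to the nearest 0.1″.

At latitude 51.6890°, cos φ = 0.619930.
1″ of longitude at this latitude = 30.90 × cos φ = 19.1558 m, so Δλ = -404.0 / 19.1558 = -21.090″.

Δλ = -21.1″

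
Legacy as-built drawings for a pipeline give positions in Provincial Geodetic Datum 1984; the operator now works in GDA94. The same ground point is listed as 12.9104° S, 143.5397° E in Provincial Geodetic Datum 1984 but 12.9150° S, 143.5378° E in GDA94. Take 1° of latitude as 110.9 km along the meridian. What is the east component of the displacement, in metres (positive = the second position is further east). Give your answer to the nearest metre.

Δφ = -12.9150° − -12.9104° = -0.0046°; Δλ = 143.5378° − 143.5397° = -0.0019°.
ΔN = Δφ × 110900 = -510.1 m; ΔE = Δλ × 110900 × cos(-12.9104°) = -0.0019 × 110900 × 0.974721 = -205.4 m.

ΔE = -205 m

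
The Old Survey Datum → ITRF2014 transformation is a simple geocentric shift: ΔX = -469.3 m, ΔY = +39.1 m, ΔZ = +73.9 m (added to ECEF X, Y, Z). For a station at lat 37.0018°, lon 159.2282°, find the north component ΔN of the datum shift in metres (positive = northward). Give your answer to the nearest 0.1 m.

At φ = 37.0018°, λ = 159.2282°: sin φ = 0.601840, cos φ = 0.798617, sin λ = 0.354647, cos λ = -0.935000.
ΔN = −sin φ cos λ·ΔX − sin φ sin λ·ΔY + cos φ·ΔZ = −(0.601840)(-0.935000)(-469.3) − (0.601840)(0.354647)(39.1) + (0.798617)(73.9) = -213.41 m.

ΔN = -213.4 m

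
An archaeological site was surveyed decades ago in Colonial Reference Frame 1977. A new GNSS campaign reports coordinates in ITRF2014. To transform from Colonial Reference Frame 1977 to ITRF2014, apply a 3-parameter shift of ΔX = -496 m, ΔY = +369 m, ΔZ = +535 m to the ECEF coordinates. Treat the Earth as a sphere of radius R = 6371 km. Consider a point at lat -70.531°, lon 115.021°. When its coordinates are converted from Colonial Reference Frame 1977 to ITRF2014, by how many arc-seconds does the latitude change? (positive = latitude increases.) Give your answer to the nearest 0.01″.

sin φ = -0.942822, cos φ = 0.333297, sin λ = 0.906153, cos λ = -0.422950.
North component: ΔN = −sin φ cos λ·ΔX − sin φ sin λ·ΔY + cos φ·ΔZ = −(-0.942822)(-0.422950)(-496) − (-0.942822)(0.906153)(369) + (0.333297)(535) = 691.35 m.
1° of latitude spans πR/180 = 111195 m, so Δφ = 691.35 / 111195 × 3600 = 22.383″.

Δφ = 22.38″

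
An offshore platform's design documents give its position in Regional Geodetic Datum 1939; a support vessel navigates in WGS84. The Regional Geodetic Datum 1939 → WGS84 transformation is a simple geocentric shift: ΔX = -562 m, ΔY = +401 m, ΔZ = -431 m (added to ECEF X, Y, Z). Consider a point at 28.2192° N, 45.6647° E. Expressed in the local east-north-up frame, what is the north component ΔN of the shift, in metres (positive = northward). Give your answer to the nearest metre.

The local north axis is (−sin φ cos λ, −sin φ sin λ, cos φ), giving ΔN = 185.714 − 135.622 − 379.774 = -329.68 m.

ΔN = -330 m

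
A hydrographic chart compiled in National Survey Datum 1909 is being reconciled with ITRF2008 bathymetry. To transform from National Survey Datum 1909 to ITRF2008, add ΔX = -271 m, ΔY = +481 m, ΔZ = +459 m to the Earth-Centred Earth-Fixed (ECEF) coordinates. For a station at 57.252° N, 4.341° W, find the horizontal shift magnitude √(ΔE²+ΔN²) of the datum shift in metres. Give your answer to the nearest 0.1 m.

At φ = 57.252°, λ = -4.341°: sin φ = 0.841058, cos φ = 0.540945, sin λ = -0.075692, cos λ = 0.997131.
ΔE = −sin λ·ΔX + cos λ·ΔY = −(-0.075692)·(-271) + (0.997131)·(481) = 459.11 m.
ΔN = −sin φ cos λ·ΔX − sin φ sin λ·ΔY + cos φ·ΔZ = −(0.841058)(0.997131)(-271) − (0.841058)(-0.075692)(481) + (0.540945)(459) = 506.19 m.
Horizontal magnitude = √(ΔE² + ΔN²) = √(459.11² + 506.19²) = 683.38 m.

683.4 m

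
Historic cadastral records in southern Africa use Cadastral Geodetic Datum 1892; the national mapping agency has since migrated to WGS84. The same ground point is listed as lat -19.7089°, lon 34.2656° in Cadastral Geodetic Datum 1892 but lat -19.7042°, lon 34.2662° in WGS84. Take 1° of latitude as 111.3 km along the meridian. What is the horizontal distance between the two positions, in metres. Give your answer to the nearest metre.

527 m

Δφ = -19.7042° − -19.7089° = +0.0047°; Δλ = 34.2662° − 34.2656° = +0.0006°.
ΔN = Δφ × 111300 = 523.1 m; ΔE = Δλ × 111300 × cos(-19.7089°) = +0.0006 × 111300 × 0.941418 = 62.9 m.
Distance = √(ΔE² + ΔN²) = √(62.9² + 523.1²) = 526.9 m.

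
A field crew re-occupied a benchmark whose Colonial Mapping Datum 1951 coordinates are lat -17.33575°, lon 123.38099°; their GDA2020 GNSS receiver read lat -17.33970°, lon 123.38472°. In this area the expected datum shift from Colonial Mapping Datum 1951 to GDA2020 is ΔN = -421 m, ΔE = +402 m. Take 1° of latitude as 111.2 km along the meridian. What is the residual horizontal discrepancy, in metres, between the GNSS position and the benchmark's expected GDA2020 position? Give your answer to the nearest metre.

Observed coordinate differences: Δφ = -0.00395°, Δλ = +0.00373°.
Converting to metres (1° lat = 111200 m, cos φ = 0.954575): observed ΔN = -439.2 m, observed ΔE = 395.9 m.
Subtracting the expected shift leaves a residual of -439.2 − (-421) = -18.2 m north and 395.9 − (402) = -6.1 m east.
Residual distance = √((-18.2)² + (-6.1)²) = 19.2 m.

19 m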